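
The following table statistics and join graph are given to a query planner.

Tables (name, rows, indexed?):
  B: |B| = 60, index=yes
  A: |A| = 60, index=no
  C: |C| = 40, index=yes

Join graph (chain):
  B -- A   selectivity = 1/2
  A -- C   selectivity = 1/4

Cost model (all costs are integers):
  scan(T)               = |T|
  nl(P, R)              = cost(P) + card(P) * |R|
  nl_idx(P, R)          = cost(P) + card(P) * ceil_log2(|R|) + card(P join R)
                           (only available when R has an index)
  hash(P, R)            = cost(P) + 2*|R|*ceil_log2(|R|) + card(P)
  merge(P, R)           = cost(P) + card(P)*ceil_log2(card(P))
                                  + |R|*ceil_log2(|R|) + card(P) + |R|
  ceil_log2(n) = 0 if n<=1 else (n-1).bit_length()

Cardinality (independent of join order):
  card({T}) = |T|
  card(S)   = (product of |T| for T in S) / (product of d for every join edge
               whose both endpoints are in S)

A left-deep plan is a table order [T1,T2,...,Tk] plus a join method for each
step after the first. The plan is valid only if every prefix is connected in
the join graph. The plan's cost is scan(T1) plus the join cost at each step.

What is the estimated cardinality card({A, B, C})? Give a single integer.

18000

Tables in S: A(60), B(60), C(40)
Edges inside S: B-A(d=2), A-C(d=4)
numerator = 60 * 60 * 40 = 144000
denominator = 2 * 4 = 8
card(S) = 144000 / 8 = 18000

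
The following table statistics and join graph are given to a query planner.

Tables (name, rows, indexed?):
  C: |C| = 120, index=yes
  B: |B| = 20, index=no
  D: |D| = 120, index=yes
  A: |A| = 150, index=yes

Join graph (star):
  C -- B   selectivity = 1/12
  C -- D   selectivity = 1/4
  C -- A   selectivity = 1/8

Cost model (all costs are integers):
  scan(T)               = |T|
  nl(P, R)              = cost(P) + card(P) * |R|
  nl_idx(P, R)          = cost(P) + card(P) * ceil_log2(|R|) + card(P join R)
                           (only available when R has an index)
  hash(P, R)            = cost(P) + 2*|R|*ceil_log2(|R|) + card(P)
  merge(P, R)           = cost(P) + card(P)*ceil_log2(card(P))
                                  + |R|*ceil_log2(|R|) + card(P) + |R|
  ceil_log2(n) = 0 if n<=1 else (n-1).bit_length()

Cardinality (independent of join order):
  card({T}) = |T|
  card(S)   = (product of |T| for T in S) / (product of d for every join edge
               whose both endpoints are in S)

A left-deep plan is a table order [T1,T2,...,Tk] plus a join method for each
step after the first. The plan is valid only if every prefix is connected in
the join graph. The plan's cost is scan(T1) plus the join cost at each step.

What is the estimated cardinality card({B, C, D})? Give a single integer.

6000

Tables in S: B(20), C(120), D(120)
Edges inside S: C-B(d=12), C-D(d=4)
numerator = 20 * 120 * 120 = 288000
denominator = 12 * 4 = 48
card(S) = 288000 / 48 = 6000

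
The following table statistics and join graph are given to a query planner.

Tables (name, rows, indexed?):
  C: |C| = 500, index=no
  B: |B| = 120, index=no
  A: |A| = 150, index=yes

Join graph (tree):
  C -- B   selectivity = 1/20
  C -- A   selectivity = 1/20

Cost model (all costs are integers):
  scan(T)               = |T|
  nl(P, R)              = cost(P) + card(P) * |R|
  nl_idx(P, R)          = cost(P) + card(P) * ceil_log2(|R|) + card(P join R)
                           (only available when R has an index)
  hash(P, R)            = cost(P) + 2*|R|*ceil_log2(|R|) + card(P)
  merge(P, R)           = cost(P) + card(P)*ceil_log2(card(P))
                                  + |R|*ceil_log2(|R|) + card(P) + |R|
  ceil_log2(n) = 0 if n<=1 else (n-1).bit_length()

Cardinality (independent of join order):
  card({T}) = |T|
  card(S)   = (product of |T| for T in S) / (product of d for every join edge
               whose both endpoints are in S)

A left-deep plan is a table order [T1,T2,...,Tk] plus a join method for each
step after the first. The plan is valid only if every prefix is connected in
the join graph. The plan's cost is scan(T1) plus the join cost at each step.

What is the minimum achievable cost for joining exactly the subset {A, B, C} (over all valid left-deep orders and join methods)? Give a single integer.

8080

Selinger DP over subsets of {A,B,C}:
  {C}: scan cost=500, card=500
  {B}: scan cost=120, card=120
  {A}: scan cost=150, card=150
  {BC}: card=3000; try (B,hash)→2680, (C,merge)→6080, (B,merge)→6460, (C,hash)→9240, (C,nl)→60120, (B,nl)→60500; best=2680 via (B,hash)
  {AC}: card=3750; try (A,hash)→3400, (C,merge)→6500, (A,merge)→6850, (A,nl_idx)→8250, (C,hash)→9300, (C,nl)→75150 …(+1); best=3400 via (A,hash)
  {ABC}: card=22500; try (A,hash)→8080, (B,hash)→8830, (A,merge)→43030, (A,nl_idx)→49180, (B,merge)→53110, (A,nl)→452680 …(+1); best=8080 via (A,hash)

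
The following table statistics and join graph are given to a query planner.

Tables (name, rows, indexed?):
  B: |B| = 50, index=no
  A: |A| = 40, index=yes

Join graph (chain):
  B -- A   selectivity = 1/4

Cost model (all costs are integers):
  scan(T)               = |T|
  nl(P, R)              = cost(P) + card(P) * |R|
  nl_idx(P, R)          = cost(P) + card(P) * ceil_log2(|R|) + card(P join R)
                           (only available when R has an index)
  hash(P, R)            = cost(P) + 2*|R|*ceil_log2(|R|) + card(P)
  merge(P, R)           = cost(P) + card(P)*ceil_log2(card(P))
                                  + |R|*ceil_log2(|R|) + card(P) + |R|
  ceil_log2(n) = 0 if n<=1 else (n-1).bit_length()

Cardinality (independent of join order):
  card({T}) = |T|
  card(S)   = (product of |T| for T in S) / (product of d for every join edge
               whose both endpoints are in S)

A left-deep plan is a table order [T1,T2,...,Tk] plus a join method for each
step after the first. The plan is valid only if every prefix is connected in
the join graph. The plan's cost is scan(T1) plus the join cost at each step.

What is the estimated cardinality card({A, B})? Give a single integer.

500

Tables in S: A(40), B(50)
Edges inside S: B-A(d=4)
numerator = 40 * 50 = 2000
denominator = 4 = 4
card(S) = 2000 / 4 = 500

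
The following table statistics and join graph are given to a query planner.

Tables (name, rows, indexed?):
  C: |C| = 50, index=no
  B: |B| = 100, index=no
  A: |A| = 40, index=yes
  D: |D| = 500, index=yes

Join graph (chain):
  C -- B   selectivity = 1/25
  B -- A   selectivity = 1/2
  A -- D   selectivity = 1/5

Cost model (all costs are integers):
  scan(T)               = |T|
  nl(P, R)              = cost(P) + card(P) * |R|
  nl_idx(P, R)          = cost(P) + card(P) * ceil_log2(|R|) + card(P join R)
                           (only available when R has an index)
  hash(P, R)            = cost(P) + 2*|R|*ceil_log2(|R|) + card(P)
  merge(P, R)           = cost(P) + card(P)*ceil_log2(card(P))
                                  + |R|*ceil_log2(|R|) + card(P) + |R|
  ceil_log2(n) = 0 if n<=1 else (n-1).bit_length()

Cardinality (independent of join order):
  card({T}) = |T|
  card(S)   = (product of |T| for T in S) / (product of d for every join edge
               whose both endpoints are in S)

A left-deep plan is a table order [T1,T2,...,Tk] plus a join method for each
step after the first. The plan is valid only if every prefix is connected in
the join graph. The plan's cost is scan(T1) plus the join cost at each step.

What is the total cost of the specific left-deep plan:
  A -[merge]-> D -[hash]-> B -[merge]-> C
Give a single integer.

step 1: scan A: cost=40, card=40
step 2: join D via merge
    card(P join D) = 40*500/(5) = 4000
    cost = 40 + 40*6 + 500*9 + 40 + 500 = 5320
step 3: join B via hash
    card(P join B) = 4000*100/(2) = 200000
    cost = 5320 + 2*100*7 + 4000 = 10720
step 4: join C via merge
    card(P join C) = 200000*50/(25) = 400000
    cost = 10720 + 200000*18 + 50*6 + 200000 + 50 = 3811070

3811070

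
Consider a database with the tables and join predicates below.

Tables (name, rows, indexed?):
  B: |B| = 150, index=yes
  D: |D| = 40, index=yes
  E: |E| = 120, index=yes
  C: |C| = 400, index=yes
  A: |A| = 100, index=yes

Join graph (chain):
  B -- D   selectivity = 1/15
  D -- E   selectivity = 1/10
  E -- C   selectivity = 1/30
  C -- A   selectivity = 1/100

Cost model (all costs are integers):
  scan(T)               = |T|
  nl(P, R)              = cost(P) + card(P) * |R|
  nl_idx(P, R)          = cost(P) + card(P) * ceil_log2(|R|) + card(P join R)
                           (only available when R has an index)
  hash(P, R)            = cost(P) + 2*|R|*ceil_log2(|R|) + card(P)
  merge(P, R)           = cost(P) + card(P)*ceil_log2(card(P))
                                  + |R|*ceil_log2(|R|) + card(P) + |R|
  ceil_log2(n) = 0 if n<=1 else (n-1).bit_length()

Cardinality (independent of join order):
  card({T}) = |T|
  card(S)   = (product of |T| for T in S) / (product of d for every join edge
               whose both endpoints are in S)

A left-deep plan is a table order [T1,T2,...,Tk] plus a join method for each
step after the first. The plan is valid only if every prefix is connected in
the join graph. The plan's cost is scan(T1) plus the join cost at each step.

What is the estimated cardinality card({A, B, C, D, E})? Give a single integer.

64000

Tables in S: A(100), B(150), C(400), D(40), E(120)
Edges inside S: B-D(d=15), D-E(d=10), E-C(d=30), C-A(d=100)
numerator = 100 * 150 * 400 * 40 * 120 = 28800000000
denominator = 15 * 10 * 30 * 100 = 450000
card(S) = 28800000000 / 450000 = 64000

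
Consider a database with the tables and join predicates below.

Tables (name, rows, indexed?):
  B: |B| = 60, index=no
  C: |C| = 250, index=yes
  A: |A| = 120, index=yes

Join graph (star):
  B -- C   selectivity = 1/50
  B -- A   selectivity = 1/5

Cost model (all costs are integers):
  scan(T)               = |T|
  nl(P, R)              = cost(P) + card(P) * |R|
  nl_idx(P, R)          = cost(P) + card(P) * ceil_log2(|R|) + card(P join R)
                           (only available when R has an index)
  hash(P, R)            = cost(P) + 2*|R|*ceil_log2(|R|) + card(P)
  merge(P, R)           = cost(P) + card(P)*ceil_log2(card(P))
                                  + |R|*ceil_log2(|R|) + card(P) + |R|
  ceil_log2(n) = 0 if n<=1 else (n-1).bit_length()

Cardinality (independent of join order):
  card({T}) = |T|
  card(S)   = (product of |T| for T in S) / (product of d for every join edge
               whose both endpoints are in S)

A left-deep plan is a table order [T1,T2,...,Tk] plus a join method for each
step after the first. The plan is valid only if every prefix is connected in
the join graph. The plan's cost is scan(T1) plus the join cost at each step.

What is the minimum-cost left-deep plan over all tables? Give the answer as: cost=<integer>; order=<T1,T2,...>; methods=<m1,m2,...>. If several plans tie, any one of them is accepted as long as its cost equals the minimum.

cost=2820; order=B,C,A; methods=nl_idx,hash

Selinger DP (subsets sized 1..n):
  {B}: scan cost=60, card=60
  {C}: scan cost=250, card=250
  {A}: scan cost=120, card=120
  {BC}: card=300; try (C,nl_idx)→840, (B,hash)→1220, (C,merge)→2730, (B,merge)→2920, (C,hash)→4120, (C,nl)→15060 …(+1); best=840 via (C,nl_idx)
  {AB}: card=1440; try (B,hash)→960, (A,merge)→1440, (B,merge)→1500, (A,hash)→1800, (A,nl_idx)→1920, (A,nl)→7260 …(+1); best=960 via (B,hash)
  {ABC}: card=7200; try (A,hash)→2820, (A,merge)→4800, (C,hash)→6400, (A,nl_idx)→10140, (C,nl_idx)→19680, (C,merge)→20490 …(+2); best=2820 via (A,hash)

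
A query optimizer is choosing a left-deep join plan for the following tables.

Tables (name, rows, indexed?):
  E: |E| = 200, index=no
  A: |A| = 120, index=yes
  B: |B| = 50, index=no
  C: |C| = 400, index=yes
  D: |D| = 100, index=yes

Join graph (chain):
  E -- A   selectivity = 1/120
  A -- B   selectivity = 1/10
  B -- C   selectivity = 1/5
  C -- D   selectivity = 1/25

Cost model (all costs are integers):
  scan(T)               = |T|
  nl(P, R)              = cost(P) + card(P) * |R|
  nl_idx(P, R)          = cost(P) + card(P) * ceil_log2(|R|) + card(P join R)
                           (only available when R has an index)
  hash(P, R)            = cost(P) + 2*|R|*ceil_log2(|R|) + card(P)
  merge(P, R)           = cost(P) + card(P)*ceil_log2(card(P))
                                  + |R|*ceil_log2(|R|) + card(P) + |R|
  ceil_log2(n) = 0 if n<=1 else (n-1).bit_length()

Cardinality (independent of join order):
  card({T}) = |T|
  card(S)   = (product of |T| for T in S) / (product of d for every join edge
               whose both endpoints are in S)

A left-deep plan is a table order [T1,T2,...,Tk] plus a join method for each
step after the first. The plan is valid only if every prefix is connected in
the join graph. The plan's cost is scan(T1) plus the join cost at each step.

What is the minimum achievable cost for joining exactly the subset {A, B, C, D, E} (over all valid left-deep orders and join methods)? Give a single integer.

Selinger DP over subsets of {A,B,C,D,E}:
  {E}: scan cost=200, card=200
  {A}: scan cost=120, card=120
  {B}: scan cost=50, card=50
  {C}: scan cost=400, card=400
  {D}: scan cost=100, card=100
  {AE}: card=200; try (A,nl_idx)→1800, (A,hash)→2080, (E,merge)→2880, (A,merge)→2960, (E,hash)→3440, (E,nl)→24120 …(+1); best=1800 via (A,nl_idx)
  {AB}: card=600; try (B,hash)→840, (A,nl_idx)→1000, (A,merge)→1360, (B,merge)→1430, (A,hash)→1780, (A,nl)→6050 …(+1); best=840 via (B,hash)
  {BC}: card=4000; try (B,hash)→1400, (C,merge)→4400, (C,nl_idx)→4500, (B,merge)→4750, (C,hash)→7300, (C,nl)→20050 …(+1); best=1400 via (B,hash)
  {CD}: card=1600; try (D,hash)→2200, (C,nl_idx)→2600, (D,nl_idx)→4800, (C,merge)→4900, (D,merge)→5200, (C,hash)→7400 …(+2); best=2200 via (D,hash)
  {ABE}: card=1000; try (B,hash)→2600, (B,merge)→3950, (E,hash)→4640, (E,merge)→9240, (B,nl)→11800, (E,nl)→120840; best=2600 via (B,hash)
  {ABC}: card=48000; try (A,hash)→7080, (C,hash)→8640, (C,merge)→11440, (C,nl_idx)→54240, (A,merge)→54360, (A,nl_idx)→77400 …(+2); best=7080 via (A,hash)
  {BCD}: card=16000; try (B,hash)→4400, (D,hash)→6800, (B,merge)→21750, (D,nl_idx)→45400, (D,merge)→54200, (B,nl)→82200 …(+1); best=4400 via (B,hash)
  {ABCE}: card=80000; try (C,hash)→10800, (C,merge)→17600, (E,hash)→58280, (C,nl_idx)→91600, (C,nl)→402600, (E,merge)→824880 …(+1); best=10800 via (C,hash)
  {ABCD}: card=192000; try (A,hash)→22080, (D,hash)→56480, (A,merge)→245360, (A,nl_idx)→308400, (D,nl_idx)→535080, (D,merge)→823880 …(+2); best=22080 via (A,hash)
  {ABCDE}: card=320000; try (D,hash)→92200, (E,hash)→217280, (D,nl_idx)→890800, (D,merge)→1451600, (E,merge)→3671880, (D,nl)→8010800 …(+1); best=92200 via (D,hash)

92200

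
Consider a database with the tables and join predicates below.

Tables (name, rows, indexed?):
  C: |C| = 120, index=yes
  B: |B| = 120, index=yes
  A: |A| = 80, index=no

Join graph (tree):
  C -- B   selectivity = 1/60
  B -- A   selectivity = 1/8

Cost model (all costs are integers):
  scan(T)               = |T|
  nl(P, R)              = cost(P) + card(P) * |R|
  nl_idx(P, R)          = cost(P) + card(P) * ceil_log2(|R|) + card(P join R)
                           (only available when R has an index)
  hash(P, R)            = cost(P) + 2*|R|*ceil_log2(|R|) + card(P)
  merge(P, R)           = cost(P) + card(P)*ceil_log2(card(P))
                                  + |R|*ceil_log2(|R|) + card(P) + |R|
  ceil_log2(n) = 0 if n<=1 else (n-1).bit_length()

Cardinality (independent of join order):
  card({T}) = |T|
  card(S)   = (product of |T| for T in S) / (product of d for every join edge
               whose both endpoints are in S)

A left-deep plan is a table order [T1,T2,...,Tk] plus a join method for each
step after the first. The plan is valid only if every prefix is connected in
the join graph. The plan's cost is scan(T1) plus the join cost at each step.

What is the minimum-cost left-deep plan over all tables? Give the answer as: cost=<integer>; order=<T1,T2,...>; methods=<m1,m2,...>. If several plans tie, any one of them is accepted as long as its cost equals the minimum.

cost=2560; order=B,C,A; methods=nl_idx,hash

Selinger DP (subsets sized 1..n):
  {C}: scan cost=120, card=120
  {B}: scan cost=120, card=120
  {A}: scan cost=80, card=80
  {BC}: card=240; try (C,nl_idx)→1200, (B,nl_idx)→1200, (C,hash)→1920, (B,hash)→1920, (C,merge)→2040, (B,merge)→2040 …(+2); best=1200 via (C,nl_idx)
  {AB}: card=1200; try (A,hash)→1360, (B,merge)→1680, (A,merge)→1720, (B,hash)→1840, (B,nl_idx)→1840, (B,nl)→9680 …(+1); best=1360 via (A,hash)
  {ABC}: card=2400; try (A,hash)→2560, (A,merge)→4000, (C,hash)→4240, (C,nl_idx)→12160, (C,merge)→16720, (A,nl)→20400 …(+1); best=2560 via (A,hash)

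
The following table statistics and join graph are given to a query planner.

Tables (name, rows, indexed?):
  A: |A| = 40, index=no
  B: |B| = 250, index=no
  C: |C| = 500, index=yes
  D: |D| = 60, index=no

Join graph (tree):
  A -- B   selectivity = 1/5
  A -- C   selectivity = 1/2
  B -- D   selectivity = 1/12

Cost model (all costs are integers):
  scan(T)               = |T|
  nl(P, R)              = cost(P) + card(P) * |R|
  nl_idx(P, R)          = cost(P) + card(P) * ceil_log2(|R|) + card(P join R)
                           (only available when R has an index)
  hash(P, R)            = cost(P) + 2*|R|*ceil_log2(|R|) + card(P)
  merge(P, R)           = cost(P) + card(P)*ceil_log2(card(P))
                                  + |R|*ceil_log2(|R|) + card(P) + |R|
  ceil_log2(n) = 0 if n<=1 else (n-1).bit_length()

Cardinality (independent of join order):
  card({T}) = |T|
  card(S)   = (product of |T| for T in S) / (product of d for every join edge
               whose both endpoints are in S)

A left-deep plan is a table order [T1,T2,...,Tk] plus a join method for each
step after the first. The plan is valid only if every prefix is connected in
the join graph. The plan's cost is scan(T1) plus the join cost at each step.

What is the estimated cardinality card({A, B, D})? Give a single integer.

Tables in S: A(40), B(250), D(60)
Edges inside S: A-B(d=5), B-D(d=12)
numerator = 40 * 250 * 60 = 600000
denominator = 5 * 12 = 60
card(S) = 600000 / 60 = 10000

10000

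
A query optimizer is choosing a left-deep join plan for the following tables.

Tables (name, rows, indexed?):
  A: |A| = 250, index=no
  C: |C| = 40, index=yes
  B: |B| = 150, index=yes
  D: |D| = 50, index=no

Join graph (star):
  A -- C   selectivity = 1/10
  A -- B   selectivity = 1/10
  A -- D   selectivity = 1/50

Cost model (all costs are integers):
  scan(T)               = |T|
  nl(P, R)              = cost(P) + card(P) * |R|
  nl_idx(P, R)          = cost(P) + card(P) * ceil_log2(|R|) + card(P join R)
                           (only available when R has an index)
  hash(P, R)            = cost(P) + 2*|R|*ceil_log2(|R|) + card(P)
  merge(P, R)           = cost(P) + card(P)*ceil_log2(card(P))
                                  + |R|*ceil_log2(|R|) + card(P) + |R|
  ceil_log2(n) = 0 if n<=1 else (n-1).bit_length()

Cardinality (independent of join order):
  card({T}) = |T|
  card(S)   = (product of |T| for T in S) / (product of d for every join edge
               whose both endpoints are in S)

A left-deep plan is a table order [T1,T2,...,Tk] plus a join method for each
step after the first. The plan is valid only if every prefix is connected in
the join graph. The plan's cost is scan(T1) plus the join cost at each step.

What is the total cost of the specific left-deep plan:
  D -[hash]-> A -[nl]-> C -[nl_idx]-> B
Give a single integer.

37100

step 1: scan D: cost=50, card=50
step 2: join A via hash
    card(P join A) = 50*250/(50) = 250
    cost = 50 + 2*250*8 + 50 = 4100
step 3: join C via nl
    card(P join C) = 250*40/(10) = 1000
    cost = 4100 + 250*40 = 14100
step 4: join B via nl_idx
    card(P join B) = 1000*150/(10) = 15000
    cost = 14100 + 1000*8 + 15000 = 37100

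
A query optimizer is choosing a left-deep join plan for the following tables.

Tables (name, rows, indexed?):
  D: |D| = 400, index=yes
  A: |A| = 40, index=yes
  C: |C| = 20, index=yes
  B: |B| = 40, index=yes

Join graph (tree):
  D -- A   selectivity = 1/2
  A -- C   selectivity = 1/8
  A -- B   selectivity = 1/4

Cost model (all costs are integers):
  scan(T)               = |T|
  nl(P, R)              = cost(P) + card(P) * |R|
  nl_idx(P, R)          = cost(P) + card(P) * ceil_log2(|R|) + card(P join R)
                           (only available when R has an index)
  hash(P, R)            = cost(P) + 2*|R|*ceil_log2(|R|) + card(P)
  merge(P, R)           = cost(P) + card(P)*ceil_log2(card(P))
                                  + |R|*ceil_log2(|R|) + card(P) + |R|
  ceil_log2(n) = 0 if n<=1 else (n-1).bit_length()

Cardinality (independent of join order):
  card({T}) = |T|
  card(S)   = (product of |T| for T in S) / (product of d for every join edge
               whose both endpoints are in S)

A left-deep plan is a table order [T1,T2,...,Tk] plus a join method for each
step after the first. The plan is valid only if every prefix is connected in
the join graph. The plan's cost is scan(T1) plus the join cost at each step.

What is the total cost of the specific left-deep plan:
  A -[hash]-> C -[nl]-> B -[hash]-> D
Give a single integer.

step 1: scan A: cost=40, card=40
step 2: join C via hash
    card(P join C) = 40*20/(8) = 100
    cost = 40 + 2*20*5 + 40 = 280
step 3: join B via nl
    card(P join B) = 100*40/(4) = 1000
    cost = 280 + 100*40 = 4280
step 4: join D via hash
    card(P join D) = 1000*400/(2) = 200000
    cost = 4280 + 2*400*9 + 1000 = 12480

12480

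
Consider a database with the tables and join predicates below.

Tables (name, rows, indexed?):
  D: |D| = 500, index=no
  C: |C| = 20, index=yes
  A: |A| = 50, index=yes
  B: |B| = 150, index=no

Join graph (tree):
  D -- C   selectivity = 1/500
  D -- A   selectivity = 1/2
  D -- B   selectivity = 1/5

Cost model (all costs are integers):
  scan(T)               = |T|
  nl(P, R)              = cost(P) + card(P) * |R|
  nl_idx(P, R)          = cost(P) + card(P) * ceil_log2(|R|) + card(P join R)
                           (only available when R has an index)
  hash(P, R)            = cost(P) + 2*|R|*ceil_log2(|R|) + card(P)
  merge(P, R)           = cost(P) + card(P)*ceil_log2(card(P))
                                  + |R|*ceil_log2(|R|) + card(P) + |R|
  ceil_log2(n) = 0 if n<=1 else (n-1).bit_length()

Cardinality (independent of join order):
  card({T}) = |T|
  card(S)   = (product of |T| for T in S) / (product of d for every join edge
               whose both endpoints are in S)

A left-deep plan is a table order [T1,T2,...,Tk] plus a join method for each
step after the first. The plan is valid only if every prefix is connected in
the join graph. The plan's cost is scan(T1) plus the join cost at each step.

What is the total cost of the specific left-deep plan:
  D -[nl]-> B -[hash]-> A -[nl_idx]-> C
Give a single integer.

1981100

step 1: scan D: cost=500, card=500
step 2: join B via nl
    card(P join B) = 500*150/(5) = 15000
    cost = 500 + 500*150 = 75500
step 3: join A via hash
    card(P join A) = 15000*50/(2) = 375000
    cost = 75500 + 2*50*6 + 15000 = 91100
step 4: join C via nl_idx
    card(P join C) = 375000*20/(500) = 15000
    cost = 91100 + 375000*5 + 15000 = 1981100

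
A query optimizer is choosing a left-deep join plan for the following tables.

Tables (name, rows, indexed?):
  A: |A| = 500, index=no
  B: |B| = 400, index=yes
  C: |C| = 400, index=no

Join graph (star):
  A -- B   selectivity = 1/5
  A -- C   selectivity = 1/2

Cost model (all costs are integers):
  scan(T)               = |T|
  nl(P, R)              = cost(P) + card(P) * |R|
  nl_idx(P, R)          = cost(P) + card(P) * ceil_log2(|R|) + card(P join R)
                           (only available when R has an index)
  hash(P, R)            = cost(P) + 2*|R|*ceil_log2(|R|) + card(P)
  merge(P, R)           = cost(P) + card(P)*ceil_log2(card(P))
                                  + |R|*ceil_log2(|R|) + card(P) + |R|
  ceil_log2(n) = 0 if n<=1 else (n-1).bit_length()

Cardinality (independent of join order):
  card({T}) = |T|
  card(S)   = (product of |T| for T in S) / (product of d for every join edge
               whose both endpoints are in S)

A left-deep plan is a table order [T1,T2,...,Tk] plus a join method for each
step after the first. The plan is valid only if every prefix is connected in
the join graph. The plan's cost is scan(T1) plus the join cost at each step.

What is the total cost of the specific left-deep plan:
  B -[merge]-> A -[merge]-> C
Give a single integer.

693400

step 1: scan B: cost=400, card=400
step 2: join A via merge
    card(P join A) = 400*500/(5) = 40000
    cost = 400 + 400*9 + 500*9 + 400 + 500 = 9400
step 3: join C via merge
    card(P join C) = 40000*400/(2) = 8000000
    cost = 9400 + 40000*16 + 400*9 + 40000 + 400 = 693400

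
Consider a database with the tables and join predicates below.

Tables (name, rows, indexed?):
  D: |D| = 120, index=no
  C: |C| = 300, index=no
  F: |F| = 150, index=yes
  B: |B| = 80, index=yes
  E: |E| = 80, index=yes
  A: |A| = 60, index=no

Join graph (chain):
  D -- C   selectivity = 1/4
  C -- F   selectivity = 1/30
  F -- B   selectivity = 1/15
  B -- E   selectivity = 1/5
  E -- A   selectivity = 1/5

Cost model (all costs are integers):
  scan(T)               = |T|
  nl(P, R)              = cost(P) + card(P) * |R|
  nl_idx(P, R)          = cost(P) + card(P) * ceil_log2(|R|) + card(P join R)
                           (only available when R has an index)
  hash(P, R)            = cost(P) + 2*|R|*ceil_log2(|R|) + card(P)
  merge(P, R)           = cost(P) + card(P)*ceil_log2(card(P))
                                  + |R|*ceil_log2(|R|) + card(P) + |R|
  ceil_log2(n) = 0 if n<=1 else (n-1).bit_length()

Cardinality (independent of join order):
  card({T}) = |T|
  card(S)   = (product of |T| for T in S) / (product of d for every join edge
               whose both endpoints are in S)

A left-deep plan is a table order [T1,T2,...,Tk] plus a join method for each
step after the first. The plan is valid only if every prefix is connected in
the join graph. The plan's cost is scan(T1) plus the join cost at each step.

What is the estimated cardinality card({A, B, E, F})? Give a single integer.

Tables in S: A(60), B(80), E(80), F(150)
Edges inside S: F-B(d=15), B-E(d=5), E-A(d=5)
numerator = 60 * 80 * 80 * 150 = 57600000
denominator = 15 * 5 * 5 = 375
card(S) = 57600000 / 375 = 153600

153600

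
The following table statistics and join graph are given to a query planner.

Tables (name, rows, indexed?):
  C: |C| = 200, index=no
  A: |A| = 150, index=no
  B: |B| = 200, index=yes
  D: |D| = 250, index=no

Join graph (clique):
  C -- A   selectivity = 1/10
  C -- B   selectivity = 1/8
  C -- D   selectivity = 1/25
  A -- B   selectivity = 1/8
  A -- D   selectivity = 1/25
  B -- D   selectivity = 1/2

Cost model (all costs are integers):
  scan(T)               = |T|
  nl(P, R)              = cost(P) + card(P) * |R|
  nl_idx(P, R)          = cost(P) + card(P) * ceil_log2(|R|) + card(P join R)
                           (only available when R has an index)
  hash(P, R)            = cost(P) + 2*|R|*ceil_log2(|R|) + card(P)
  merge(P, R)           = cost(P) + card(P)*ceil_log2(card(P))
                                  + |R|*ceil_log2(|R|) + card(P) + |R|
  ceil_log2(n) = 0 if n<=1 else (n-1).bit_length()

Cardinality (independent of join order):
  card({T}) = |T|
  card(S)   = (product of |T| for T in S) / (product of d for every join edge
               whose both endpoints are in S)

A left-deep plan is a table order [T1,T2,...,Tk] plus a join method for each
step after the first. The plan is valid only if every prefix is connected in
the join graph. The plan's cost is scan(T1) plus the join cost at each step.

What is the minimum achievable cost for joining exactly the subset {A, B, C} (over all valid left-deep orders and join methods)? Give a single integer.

9000

Selinger DP over subsets of {A,B,C}:
  {C}: scan cost=200, card=200
  {A}: scan cost=150, card=150
  {B}: scan cost=200, card=200
  {AC}: card=3000; try (A,hash)→2800, (C,merge)→3300, (A,merge)→3350, (C,hash)→3500, (C,nl)→30150, (A,nl)→30200; best=2800 via (A,hash)
  {BC}: card=5000; try (C,hash)→3600, (B,hash)→3600, (C,merge)→3800, (B,merge)→3800, (B,nl_idx)→6800, (C,nl)→40200 …(+1); best=3600 via (C,hash)
  {AB}: card=3750; try (A,hash)→2800, (B,merge)→3300, (A,merge)→3350, (B,hash)→3500, (B,nl_idx)→5100, (B,nl)→30150 …(+1); best=2800 via (A,hash)
  {ABC}: card=9375; try (B,hash)→9000, (C,hash)→9750, (A,hash)→11000, (B,nl_idx)→36175, (B,merge)→43600, (C,merge)→53350 …(+4); best=9000 via (B,hash)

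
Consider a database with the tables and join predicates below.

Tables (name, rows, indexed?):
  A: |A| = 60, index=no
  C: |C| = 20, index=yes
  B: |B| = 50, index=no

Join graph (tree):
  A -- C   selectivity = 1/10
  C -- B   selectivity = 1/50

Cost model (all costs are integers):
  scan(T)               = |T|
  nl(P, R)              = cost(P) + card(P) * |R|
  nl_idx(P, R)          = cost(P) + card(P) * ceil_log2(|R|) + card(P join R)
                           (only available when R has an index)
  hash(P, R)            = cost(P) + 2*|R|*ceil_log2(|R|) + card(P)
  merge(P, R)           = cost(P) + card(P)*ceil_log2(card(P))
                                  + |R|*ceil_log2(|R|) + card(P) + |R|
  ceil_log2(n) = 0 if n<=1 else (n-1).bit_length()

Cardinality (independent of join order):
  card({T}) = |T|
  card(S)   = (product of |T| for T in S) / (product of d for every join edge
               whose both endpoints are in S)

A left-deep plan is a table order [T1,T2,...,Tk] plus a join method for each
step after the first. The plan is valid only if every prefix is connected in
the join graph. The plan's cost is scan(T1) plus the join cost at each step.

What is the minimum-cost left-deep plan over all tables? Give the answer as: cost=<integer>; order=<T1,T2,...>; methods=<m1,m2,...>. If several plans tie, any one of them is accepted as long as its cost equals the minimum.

Selinger DP (subsets sized 1..n):
  {A}: scan cost=60, card=60
  {C}: scan cost=20, card=20
  {B}: scan cost=50, card=50
  {AC}: card=120; try (C,hash)→320, (C,nl_idx)→480, (A,merge)→560, (C,merge)→600, (A,hash)→760, (A,nl)→1220 …(+1); best=320 via (C,hash)
  {BC}: card=20; try (C,hash)→300, (C,nl_idx)→320, (B,merge)→490, (C,merge)→520, (B,hash)→640, (B,nl)→1020 …(+1); best=300 via (C,hash)
  {ABC}: card=120; try (A,merge)→840, (B,hash)→1040, (A,hash)→1040, (A,nl)→1500, (B,merge)→1630, (B,nl)→6320; best=840 via (A,merge)

cost=840; order=B,C,A; methods=hash,merge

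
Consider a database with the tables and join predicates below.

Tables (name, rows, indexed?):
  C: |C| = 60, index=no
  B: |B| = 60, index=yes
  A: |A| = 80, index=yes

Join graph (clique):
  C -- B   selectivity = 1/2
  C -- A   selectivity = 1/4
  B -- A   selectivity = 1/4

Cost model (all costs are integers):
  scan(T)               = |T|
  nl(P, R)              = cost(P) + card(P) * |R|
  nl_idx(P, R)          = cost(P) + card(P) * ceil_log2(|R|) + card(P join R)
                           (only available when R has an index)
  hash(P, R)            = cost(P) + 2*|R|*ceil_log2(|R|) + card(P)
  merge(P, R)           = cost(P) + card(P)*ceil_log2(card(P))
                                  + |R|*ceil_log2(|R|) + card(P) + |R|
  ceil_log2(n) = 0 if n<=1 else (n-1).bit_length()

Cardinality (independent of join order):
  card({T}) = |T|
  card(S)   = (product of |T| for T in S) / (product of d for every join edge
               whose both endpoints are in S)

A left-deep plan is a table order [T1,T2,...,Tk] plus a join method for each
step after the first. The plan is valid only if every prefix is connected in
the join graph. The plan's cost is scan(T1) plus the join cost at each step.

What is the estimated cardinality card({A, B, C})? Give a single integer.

Tables in S: A(80), B(60), C(60)
Edges inside S: C-B(d=2), C-A(d=4), B-A(d=4)
numerator = 80 * 60 * 60 = 288000
denominator = 2 * 4 * 4 = 32
card(S) = 288000 / 32 = 9000

9000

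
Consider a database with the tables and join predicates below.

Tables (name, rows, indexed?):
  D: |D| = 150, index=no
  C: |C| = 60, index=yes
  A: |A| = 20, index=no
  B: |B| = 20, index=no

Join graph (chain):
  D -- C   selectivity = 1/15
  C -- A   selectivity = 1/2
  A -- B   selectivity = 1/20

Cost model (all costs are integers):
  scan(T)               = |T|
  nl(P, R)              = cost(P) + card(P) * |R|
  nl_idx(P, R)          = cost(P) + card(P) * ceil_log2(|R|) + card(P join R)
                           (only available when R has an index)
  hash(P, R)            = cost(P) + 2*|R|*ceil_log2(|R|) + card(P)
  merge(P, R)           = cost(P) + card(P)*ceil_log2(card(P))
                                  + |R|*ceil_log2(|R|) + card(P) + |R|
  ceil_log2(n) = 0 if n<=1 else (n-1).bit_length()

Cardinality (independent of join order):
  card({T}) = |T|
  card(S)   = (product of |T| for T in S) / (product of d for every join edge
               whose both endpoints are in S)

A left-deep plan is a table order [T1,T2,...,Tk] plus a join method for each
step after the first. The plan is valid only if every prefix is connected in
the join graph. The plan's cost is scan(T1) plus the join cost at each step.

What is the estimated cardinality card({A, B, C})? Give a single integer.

Tables in S: A(20), B(20), C(60)
Edges inside S: C-A(d=2), A-B(d=20)
numerator = 20 * 20 * 60 = 24000
denominator = 2 * 20 = 40
card(S) = 24000 / 40 = 600

600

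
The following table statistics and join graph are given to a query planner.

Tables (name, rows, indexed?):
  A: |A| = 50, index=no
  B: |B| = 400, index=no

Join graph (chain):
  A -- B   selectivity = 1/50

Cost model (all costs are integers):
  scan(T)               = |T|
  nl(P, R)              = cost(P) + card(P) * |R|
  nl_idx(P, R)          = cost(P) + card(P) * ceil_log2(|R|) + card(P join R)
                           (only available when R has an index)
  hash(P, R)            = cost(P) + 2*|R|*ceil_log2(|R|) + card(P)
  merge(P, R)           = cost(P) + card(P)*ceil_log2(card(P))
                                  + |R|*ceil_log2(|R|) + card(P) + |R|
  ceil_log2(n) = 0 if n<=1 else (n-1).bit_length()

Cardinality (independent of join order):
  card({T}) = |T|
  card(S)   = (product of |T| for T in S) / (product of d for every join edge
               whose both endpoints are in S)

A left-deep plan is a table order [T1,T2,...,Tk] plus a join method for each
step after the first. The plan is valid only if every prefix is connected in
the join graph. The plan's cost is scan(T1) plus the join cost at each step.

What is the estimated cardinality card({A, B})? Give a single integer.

400

Tables in S: A(50), B(400)
Edges inside S: A-B(d=50)
numerator = 50 * 400 = 20000
denominator = 50 = 50
card(S) = 20000 / 50 = 400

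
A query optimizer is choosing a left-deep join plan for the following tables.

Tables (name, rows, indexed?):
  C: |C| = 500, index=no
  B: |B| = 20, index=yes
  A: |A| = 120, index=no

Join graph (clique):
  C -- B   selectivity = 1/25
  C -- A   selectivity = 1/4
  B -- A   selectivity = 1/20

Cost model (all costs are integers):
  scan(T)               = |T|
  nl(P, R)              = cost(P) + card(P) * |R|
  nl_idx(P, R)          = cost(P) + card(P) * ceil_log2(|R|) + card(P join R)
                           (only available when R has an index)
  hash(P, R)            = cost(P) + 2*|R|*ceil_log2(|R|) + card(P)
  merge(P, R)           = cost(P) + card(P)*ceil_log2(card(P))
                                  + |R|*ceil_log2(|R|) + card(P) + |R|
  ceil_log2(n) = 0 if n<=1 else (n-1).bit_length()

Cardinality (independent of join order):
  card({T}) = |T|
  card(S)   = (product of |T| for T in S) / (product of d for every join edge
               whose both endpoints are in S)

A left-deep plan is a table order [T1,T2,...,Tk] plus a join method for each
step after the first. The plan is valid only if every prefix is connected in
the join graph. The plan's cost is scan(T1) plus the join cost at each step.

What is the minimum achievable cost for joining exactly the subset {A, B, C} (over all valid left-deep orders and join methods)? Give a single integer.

Selinger DP over subsets of {A,B,C}:
  {C}: scan cost=500, card=500
  {B}: scan cost=20, card=20
  {A}: scan cost=120, card=120
  {BC}: card=400; try (B,hash)→1200, (B,nl_idx)→3400, (C,merge)→5140, (B,merge)→5620, (C,hash)→9040, (C,nl)→10020 …(+1); best=1200 via (B,hash)
  {AC}: card=15000; try (A,hash)→2680, (C,merge)→6080, (A,merge)→6460, (C,hash)→9240, (C,nl)→60120, (A,nl)→60500; best=2680 via (A,hash)
  {AB}: card=120; try (B,hash)→440, (B,nl_idx)→840, (A,merge)→1100, (B,merge)→1200, (A,hash)→1720, (A,nl)→2420 …(+1); best=440 via (B,hash)
  {ABC}: card=600; try (A,hash)→3280, (A,merge)→6160, (C,merge)→6400, (C,hash)→9560, (B,hash)→17880, (A,nl)→49200 …(+4); best=3280 via (A,hash)

3280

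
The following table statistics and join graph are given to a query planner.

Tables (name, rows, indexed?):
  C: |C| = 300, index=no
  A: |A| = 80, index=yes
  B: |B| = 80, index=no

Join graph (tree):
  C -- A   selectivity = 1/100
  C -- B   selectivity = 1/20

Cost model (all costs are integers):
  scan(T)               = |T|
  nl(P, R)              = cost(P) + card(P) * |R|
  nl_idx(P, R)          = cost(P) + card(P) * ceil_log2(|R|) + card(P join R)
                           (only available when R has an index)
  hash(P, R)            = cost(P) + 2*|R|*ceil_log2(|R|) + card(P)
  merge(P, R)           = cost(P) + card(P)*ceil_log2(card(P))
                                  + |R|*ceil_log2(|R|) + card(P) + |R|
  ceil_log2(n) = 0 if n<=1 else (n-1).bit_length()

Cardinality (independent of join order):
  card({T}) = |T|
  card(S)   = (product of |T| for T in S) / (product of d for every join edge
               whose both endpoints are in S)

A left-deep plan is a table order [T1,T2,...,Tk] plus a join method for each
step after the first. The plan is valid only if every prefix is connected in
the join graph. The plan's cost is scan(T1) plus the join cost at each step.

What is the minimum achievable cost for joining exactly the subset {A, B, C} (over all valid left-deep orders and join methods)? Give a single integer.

Selinger DP over subsets of {A,B,C}:
  {C}: scan cost=300, card=300
  {A}: scan cost=80, card=80
  {B}: scan cost=80, card=80
  {AC}: card=240; try (A,hash)→1720, (A,nl_idx)→2640, (C,merge)→3720, (A,merge)→3940, (C,hash)→5560, (C,nl)→24080 …(+1); best=1720 via (A,hash)
  {BC}: card=1200; try (B,hash)→1720, (C,merge)→3720, (B,merge)→3940, (C,hash)→5560, (C,nl)→24080, (B,nl)→24300; best=1720 via (B,hash)
  {ABC}: card=960; try (B,hash)→3080, (A,hash)→4040, (B,merge)→4520, (A,nl_idx)→11080, (A,merge)→16760, (B,nl)→20920 …(+1); best=3080 via (B,hash)

3080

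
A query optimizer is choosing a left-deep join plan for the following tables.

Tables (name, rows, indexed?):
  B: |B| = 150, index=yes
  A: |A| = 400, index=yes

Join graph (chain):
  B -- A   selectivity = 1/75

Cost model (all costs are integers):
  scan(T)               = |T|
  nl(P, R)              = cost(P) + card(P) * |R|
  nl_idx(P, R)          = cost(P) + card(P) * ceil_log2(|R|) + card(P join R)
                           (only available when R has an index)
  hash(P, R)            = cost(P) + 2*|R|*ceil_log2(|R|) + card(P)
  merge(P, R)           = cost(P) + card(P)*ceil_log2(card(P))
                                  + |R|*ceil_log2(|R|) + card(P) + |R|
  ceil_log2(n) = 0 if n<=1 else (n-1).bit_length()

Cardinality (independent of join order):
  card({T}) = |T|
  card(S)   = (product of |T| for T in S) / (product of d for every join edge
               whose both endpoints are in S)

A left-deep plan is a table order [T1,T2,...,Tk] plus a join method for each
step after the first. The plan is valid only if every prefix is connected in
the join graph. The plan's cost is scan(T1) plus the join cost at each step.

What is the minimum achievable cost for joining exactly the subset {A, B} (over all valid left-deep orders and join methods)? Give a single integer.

2300

Selinger DP over subsets of {A,B}:
  {B}: scan cost=150, card=150
  {A}: scan cost=400, card=400
  {AB}: card=800; try (A,nl_idx)→2300, (B,hash)→3200, (B,nl_idx)→4400, (A,merge)→5500, (B,merge)→5750, (A,hash)→7500 …(+2); best=2300 via (A,nl_idx)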